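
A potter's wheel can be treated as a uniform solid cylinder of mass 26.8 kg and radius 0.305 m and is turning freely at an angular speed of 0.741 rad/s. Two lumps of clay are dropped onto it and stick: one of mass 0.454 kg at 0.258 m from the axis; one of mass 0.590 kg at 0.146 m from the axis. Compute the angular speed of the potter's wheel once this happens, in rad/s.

No external torque acts about the axis; L_before = L_after.
I_p = ½(26.8)(0.305)² = 1.247 kg·m².
Added inertia Σmr² = (0.454)(0.258)² + (0.590)(0.146)² = 0.04280 kg·m²; I_f = 1.247 + 0.04280 = 1.289 kg·m².
ω_f = I_p ω_i / I_f = (1.247)(0.741) / 1.289 = 0.7164 rad/s.

ω_f ≈ 0.716 rad/s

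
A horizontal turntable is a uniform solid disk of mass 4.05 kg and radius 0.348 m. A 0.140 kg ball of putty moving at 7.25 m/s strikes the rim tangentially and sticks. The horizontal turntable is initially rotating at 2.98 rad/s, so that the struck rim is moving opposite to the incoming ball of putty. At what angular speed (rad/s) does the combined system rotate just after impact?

The axle reaction passes through the axle and exerts no torque about it; angular momentum about the axle is conserved through the impact.
I_p = ½(4.05)(0.348)² = 0.2452 kg·m². Taking the sense of the ball of putty's angular momentum as positive, L_{ball} = m v R = (0.140)(7.25)(0.348) = 0.3532 kg·m²/s.
L_i = −I_p ω_p + m v R = −(0.2452)(2.98) + 0.3532 = -0.3776 kg·m²/s.
After sticking, I_f = I_p + m R² = 0.2452 + (0.140)(0.348)² = 0.2622 kg·m².
ω_f = L_i / I_f = -0.3776 / 0.2622 = -1.440 rad/s.

|ω_f| ≈ 1.44 rad/s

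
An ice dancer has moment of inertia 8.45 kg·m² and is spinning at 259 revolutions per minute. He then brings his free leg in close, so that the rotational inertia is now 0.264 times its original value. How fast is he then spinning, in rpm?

ω₂ ≈ 981 rpm

Angular momentum about the spin axis is conserved since the torque about it is zero.
I₂ = 0.264 × 8.45 = 2.231 kg·m².
ω₂ = I₁ω₁ / I₂ = (8.450)(259 rpm) / (2.231) = 981.1 rpm.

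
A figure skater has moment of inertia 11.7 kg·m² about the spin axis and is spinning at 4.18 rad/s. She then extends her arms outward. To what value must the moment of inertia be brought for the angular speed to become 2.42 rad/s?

No external torque acts about the spin axis, so angular momentum is conserved.
I₂ = I₁ω₁ / ω₂ = (11.7)(4.18) / (2.42) = 20.21 kg·m².

I₂ ≈ 20.2 kg·m²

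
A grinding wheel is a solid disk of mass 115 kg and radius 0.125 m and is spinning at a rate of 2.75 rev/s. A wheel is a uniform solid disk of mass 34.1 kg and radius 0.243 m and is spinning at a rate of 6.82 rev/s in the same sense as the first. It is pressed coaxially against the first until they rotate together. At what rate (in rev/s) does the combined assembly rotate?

The coupling torques are internal; angular momentum about the shared axis is conserved.
Moments of inertia: I_A = ½(115)(0.125)² = 0.8984 kg·m²; I_B = ½(34.1)(0.243)² = 1.007 kg·m².
Taking A's sense as positive: L = (0.8984)(2.75) + (1.007)(6.82) = 9.337 kg·m²·rev/s.
Combined I = 0.8984 + 1.007 = 1.905 kg·m².
ω_f = L / I = 9.337 / 1.905 = 4.901 rev/s.

|ω_f| ≈ 4.90 rev/s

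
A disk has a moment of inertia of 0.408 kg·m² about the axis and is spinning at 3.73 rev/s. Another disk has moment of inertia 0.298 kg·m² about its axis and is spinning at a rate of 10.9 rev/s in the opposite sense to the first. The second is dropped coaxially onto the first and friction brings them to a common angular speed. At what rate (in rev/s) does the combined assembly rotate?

|ω_f| ≈ 2.45 rev/s

No external torque acts about the common axis, so total angular momentum is conserved.
Taking A's sense as positive: L = (0.4080)(3.73) − (0.2980)(10.9) = -1.726 kg·m²·rev/s.
Combined I = 0.4080 + 0.2980 = 0.7060 kg·m².
ω_f = L / I = -1.726 / 0.7060 = -2.445 rev/s.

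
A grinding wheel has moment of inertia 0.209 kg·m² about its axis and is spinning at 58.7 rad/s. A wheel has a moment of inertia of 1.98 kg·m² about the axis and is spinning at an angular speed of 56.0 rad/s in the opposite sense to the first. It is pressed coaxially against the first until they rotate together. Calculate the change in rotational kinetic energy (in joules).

ΔKE ≈ -1240 J

The coupling torques are internal; angular momentum about the shared axis is conserved.
Taking A's sense as positive: L = (0.2090)(58.7) − (1.980)(56.0) = -98.61 kg·m²·rad/s.
Combined I = 0.2090 + 1.980 = 2.189 kg·m².
ω_f = L / I = -98.61 / 2.189 = -45.05 rad/s.
KE_i = ½ΣIω² = 3465 J; KE_f = ½(2.189)(45.05)² = 2221 J.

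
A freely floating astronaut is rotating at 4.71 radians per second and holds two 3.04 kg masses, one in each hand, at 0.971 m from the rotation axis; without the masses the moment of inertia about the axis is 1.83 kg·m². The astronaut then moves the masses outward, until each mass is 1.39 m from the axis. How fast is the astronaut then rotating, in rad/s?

ω₂ ≈ 2.62 rad/s

No external torque acts about the spin axis, so angular momentum is conserved.
I₁ = 1.83 + 2(3.04)(0.971)² = 7.562 kg·m²; I₂ = 1.83 + 2(3.04)(1.39)² = 13.58 kg·m².
ω₂ = I₁ω₁ / I₂ = (7.562)(4.71 rad/s) / (13.58) = 2.623 rad/s.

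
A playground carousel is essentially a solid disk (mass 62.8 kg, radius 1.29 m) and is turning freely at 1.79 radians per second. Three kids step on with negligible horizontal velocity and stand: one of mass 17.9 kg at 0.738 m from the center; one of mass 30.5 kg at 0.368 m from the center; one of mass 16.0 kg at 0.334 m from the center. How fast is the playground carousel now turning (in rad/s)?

The added mass arrives with no angular momentum about the center, and any external torque about the center is negligible, so the system's angular momentum is conserved.
I_p = ½(62.8)(1.29)² = 52.25 kg·m².
Added inertia Σmr² = (17.9)(0.738)² + (30.5)(0.368)² + (16.0)(0.334)² = 15.66 kg·m²; I_f = 52.25 + 15.66 = 67.92 kg·m².
ω_f = I_p ω_i / I_f = (52.25)(1.79) / 67.92 = 1.377 rad/s.

ω_f ≈ 1.38 rad/s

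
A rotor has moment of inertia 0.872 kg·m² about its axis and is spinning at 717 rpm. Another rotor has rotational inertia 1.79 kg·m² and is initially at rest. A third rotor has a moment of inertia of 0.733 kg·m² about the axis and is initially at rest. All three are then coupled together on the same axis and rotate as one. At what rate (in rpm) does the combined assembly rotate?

|ω_f| ≈ 184 rpm

No external torque acts about the common axis, so total angular momentum is conserved.
Taking A's sense as positive: L = (0.8720)(717) = 625.2 kg·m²·rpm.
Combined I = 0.8720 + 1.790 + 0.7330 = 3.395 kg·m².
ω_f = L / I = 625.2 / 3.395 = 184.2 rpm.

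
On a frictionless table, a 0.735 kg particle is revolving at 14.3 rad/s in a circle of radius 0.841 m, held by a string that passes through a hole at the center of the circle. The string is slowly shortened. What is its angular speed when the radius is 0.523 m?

ω₂ ≈ 37.0 rad/s

The constraining force is radial, so m r² ω about the center is conserved.
ω₂ = ω₁ (r₁/r₂)² = (14.3)(0.841/0.523)² = 36.98 rad/s.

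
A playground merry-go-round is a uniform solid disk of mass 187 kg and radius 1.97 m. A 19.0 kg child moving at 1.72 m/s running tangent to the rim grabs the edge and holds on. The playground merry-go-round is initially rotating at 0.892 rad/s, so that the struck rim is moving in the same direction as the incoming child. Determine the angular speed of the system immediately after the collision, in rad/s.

|ω_f| ≈ 0.889 rad/s

The axle reaction passes through the axle and exerts no torque about it; angular momentum about the axle is conserved through the impact.
I_p = ½(187)(1.97)² = 362.9 kg·m². Taking the sense of the child's angular momentum as positive, L_{child} = m v R = (19.0)(1.72)(1.97) = 64.38 kg·m²/s.
L_i = +I_p ω_p + m v R = +(362.9)(0.892) + 64.38 = 388.1 kg·m²/s.
After sticking, I_f = I_p + m R² = 362.9 + (19.0)(1.97)² = 436.6 kg·m².
ω_f = L_i / I_f = 388.1 / 436.6 = 0.8888 rad/s.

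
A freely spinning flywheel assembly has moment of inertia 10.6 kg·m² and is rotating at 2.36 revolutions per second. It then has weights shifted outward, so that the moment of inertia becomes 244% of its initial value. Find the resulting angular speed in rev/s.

Angular momentum about the spin axis is conserved since the torque about it is zero.
I₂ = 2.44 × 10.6 = 25.86 kg·m².
ω₂ = I₁ω₁ / I₂ = (10.60)(2.36 rev/s) / (25.86) = 0.9672 rev/s.

ω₂ ≈ 0.967 rev/s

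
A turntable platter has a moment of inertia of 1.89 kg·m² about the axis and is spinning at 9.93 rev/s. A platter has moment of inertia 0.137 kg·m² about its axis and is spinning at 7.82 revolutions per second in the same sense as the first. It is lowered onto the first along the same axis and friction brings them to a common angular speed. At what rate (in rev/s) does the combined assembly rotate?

The coupling torques are internal; angular momentum about the shared axis is conserved.
Taking A's sense as positive: L = (1.890)(9.93) + (0.1370)(7.82) = 19.84 kg·m²·rev/s.
Combined I = 1.890 + 0.1370 = 2.027 kg·m².
ω_f = L / I = 19.84 / 2.027 = 9.787 rev/s.

|ω_f| ≈ 9.79 rev/s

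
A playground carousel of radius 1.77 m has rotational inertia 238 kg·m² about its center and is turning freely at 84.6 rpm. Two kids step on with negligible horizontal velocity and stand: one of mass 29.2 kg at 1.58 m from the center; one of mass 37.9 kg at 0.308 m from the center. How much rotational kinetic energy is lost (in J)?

The added mass arrives with no angular momentum about the center, and any external torque about the center is negligible, so the system's angular momentum is conserved.
Added inertia Σmr² = (29.2)(1.58)² + (37.9)(0.308)² = 76.49 kg·m²; I_f = 238.0 + 76.49 = 314.5 kg·m².
ω_f = I_p ω_i / I_f = (238.0)(84.6) / 314.5 = 64.02 rpm.
KE_i = ½(238.0)(8.859 rad/s)² = 9340 J; KE_f = ½(314.5)(6.705)² = 7068 J.

energy lost ≈ 2270 J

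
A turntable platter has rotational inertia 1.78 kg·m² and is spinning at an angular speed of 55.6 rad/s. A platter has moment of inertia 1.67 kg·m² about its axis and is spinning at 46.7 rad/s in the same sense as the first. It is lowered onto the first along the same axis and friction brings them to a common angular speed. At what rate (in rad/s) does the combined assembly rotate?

The coupling torques are internal; angular momentum about the shared axis is conserved.
Taking A's sense as positive: L = (1.780)(55.6) + (1.670)(46.7) = 177.0 kg·m²·rad/s.
Combined I = 1.780 + 1.670 = 3.450 kg·m².
ω_f = L / I = 177.0 / 3.450 = 51.29 rad/s.

|ω_f| ≈ 51.3 rad/s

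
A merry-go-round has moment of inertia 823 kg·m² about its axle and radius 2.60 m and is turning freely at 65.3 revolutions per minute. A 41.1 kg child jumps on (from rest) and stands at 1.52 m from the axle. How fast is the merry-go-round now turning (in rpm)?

The added mass arrives with no angular momentum about the axle, and any external torque about the axle is negligible, so the system's angular momentum is conserved.
Added inertia Σmr² = (41.1)(1.52)² = 94.96 kg·m²; I_f = 823.0 + 94.96 = 918.0 kg·m².
ω_f = I_p ω_i / I_f = (823.0)(65.3) / 918.0 = 58.55 rpm.

ω_f ≈ 58.5 rpm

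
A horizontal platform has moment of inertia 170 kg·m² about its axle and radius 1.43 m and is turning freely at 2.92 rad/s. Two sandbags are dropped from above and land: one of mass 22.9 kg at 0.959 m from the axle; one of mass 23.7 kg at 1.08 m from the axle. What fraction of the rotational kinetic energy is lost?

fraction ≈ 0.223

No external torque acts about the axle; L_before = L_after.
Added inertia Σmr² = (22.9)(0.959)² + (23.7)(1.08)² = 48.70 kg·m²; I_f = 170.0 + 48.70 = 218.7 kg·m².
ω_f = I_p ω_i / I_f = (170.0)(2.92) / 218.7 = 2.270 rad/s.
KE_i = ½(170.0)(2.920 rad/s)² = 724.7 J; KE_f = ½(218.7)(2.270)² = 563.3 J.
Fraction lost = 0.2227.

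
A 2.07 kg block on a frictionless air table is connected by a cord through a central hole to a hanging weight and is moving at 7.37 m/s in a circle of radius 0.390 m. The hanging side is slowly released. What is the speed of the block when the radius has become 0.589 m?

v₂ ≈ 4.88 m/s

Central (radial) force ⇒ zero torque about the center ⇒ m v r is constant.
v₂ = v₁ r₁ / r₂ = (7.37)(0.390) / (0.589) = 4.880 m/s.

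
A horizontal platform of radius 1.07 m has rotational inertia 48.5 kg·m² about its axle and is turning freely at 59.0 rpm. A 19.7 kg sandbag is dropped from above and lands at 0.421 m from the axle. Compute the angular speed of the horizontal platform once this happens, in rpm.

ω_f ≈ 55.0 rpm

The added mass arrives with no angular momentum about the axle, and any external torque about the axle is negligible, so the system's angular momentum is conserved.
Added inertia Σmr² = (19.7)(0.421)² = 3.492 kg·m²; I_f = 48.50 + 3.492 = 51.99 kg·m².
ω_f = I_p ω_i / I_f = (48.50)(59.0) / 51.99 = 55.04 rpm.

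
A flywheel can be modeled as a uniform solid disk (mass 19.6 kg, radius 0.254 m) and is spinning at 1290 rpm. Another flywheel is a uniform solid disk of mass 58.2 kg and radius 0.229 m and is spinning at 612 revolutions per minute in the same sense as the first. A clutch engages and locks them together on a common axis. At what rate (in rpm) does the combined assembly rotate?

|ω_f| ≈ 811 rpm

The coupling torques are internal; angular momentum about the shared axis is conserved.
Moments of inertia: I_A = ½(19.6)(0.254)² = 0.6323 kg·m²; I_B = ½(58.2)(0.229)² = 1.526 kg·m².
Taking A's sense as positive: L = (0.6323)(1290) + (1.526)(612) = 1750 kg·m²·rpm.
Combined I = 0.6323 + 1.526 = 2.158 kg·m².
ω_f = L / I = 1750 / 2.158 = 810.6 rpm.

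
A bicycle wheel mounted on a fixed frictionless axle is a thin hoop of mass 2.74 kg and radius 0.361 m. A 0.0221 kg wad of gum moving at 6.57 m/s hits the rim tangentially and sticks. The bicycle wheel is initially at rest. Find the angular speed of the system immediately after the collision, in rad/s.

|ω_f| ≈ 0.146 rad/s

The axle reaction passes through the axle and exerts no torque about it; angular momentum about the axle is conserved through the impact.
I_p = (2.74)(0.361)² = 0.3571 kg·m². Taking the sense of the wad of gum's angular momentum as positive, L_{wad} = m v R = (0.0221)(6.57)(0.361) = 0.05242 kg·m²/s.
L_i = 0 + 0.05242 = 0.05242 kg·m²/s.
After sticking, I_f = I_p + m R² = 0.3571 + (0.0221)(0.361)² = 0.3600 kg·m².
ω_f = L_i / I_f = 0.05242 / 0.3600 = 0.1456 rad/s.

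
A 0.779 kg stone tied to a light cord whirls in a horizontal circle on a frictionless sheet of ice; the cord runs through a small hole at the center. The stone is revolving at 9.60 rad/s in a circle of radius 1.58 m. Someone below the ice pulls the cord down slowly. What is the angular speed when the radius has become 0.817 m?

ω₂ ≈ 35.9 rad/s

No torque about the axis ⇒ m r₁² ω₁ = m r₂² ω₂.
ω₂ = ω₁ (r₁/r₂)² = (9.60)(1.58/0.817)² = 35.90 rad/s.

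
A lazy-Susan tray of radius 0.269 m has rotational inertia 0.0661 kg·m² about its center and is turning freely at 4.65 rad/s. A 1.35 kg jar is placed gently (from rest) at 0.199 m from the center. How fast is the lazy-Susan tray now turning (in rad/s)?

No external torque acts about the center; L_before = L_after.
Added inertia Σmr² = (1.35)(0.199)² = 0.05346 kg·m²; I_f = 0.06610 + 0.05346 = 0.1196 kg·m².
ω_f = I_p ω_i / I_f = (0.06610)(4.65) / 0.1196 = 2.571 rad/s.

ω_f ≈ 2.57 rad/s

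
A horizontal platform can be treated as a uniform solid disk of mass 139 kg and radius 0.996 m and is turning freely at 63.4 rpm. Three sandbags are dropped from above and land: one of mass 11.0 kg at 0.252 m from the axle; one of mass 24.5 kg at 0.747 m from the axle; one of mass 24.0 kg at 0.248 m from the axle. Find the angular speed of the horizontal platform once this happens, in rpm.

The added mass arrives with no angular momentum about the axle, and any external torque about the axle is negligible, so the system's angular momentum is conserved.
I_p = ½(139)(0.996)² = 68.95 kg·m².
Added inertia Σmr² = (11.0)(0.252)² + (24.5)(0.747)² + (24.0)(0.248)² = 15.85 kg·m²; I_f = 68.95 + 15.85 = 84.79 kg·m².
ω_f = I_p ω_i / I_f = (68.95)(63.4) / 84.79 = 51.55 rpm.

ω_f ≈ 51.6 rpm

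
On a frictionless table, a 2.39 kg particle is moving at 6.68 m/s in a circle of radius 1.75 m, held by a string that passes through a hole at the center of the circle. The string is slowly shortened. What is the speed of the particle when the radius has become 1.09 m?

v₂ ≈ 10.7 m/s

Central (radial) force ⇒ zero torque about the center ⇒ m v r is constant.
v₂ = v₁ r₁ / r₂ = (6.68)(1.75) / (1.09) = 10.72 m/s.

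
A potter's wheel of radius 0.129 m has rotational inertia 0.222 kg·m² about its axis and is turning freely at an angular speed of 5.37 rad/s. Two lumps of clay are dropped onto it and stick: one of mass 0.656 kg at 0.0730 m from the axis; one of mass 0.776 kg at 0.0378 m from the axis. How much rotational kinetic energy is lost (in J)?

No external torque acts about the axis; L_before = L_after.
Added inertia Σmr² = (0.656)(0.0730)² + (0.776)(0.0378)² = 0.004605 kg·m²; I_f = 0.2220 + 0.004605 = 0.2266 kg·m².
ω_f = I_p ω_i / I_f = (0.2220)(5.37) / 0.2266 = 5.261 rad/s.
KE_i = ½(0.2220)(5.370 rad/s)² = 3.201 J; KE_f = ½(0.2266)(5.261)² = 3.136 J.

energy lost ≈ 0.0650 J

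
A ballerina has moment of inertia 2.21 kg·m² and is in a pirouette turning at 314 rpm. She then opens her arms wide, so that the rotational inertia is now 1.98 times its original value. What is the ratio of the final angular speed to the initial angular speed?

ω₂/ω₁ ≈ 0.505

With no external torque about the axis, L is conserved: I₁ω₁ = I₂ω₂.
I₂ = 1.98 × 2.21 = 4.376 kg·m².
ω₂/ω₁ = I₁/I₂ = 2.210 / 4.376 = 0.5051.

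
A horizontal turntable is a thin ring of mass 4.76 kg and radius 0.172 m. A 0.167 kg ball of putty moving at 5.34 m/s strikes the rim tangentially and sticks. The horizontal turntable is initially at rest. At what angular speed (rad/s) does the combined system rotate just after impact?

|ω_f| ≈ 1.05 rad/s

The axle reaction passes through the axle and exerts no torque about it; angular momentum about the axle is conserved through the impact.
I_p = (4.76)(0.172)² = 0.1408 kg·m². Taking the sense of the ball of putty's angular momentum as positive, L_{ball} = m v R = (0.167)(5.34)(0.172) = 0.1534 kg·m²/s.
L_i = 0 + 0.1534 = 0.1534 kg·m²/s.
After sticking, I_f = I_p + m R² = 0.1408 + (0.167)(0.172)² = 0.1458 kg·m².
ω_f = L_i / I_f = 0.1534 / 0.1458 = 1.052 rad/s.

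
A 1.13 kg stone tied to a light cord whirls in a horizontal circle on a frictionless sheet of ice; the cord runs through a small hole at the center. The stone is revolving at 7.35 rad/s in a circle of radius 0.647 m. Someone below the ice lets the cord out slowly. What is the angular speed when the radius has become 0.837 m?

ω₂ ≈ 4.39 rad/s

No torque about the axis ⇒ m r₁² ω₁ = m r₂² ω₂.
ω₂ = ω₁ (r₁/r₂)² = (7.35)(0.647/0.837)² = 4.392 rad/s.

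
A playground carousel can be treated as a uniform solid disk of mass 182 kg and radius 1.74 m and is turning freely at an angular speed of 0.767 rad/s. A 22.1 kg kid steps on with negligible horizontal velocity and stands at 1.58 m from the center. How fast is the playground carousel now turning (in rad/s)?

The added mass arrives with no angular momentum about the center, and any external torque about the center is negligible, so the system's angular momentum is conserved.
I_p = ½(182)(1.74)² = 275.5 kg·m².
Added inertia Σmr² = (22.1)(1.58)² = 55.17 kg·m²; I_f = 275.5 + 55.17 = 330.7 kg·m².
ω_f = I_p ω_i / I_f = (275.5)(0.767) / 330.7 = 0.6390 rad/s.

ω_f ≈ 0.639 rad/s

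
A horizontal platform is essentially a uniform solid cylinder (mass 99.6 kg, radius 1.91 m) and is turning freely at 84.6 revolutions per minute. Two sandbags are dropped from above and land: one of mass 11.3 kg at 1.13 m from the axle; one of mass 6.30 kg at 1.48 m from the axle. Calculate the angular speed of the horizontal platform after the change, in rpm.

The added mass arrives with no angular momentum about the axle, and any external torque about the axle is negligible, so the system's angular momentum is conserved.
I_p = ½(99.6)(1.91)² = 181.7 kg·m².
Added inertia Σmr² = (11.3)(1.13)² + (6.30)(1.48)² = 28.23 kg·m²; I_f = 181.7 + 28.23 = 209.9 kg·m².
ω_f = I_p ω_i / I_f = (181.7)(84.6) / 209.9 = 73.22 rpm.

ω_f ≈ 73.2 rpm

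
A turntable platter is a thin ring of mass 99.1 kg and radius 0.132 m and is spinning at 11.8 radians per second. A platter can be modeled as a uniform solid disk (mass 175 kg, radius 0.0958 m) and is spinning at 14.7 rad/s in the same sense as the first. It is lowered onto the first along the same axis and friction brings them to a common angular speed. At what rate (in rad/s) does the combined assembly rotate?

The coupling torques are internal; angular momentum about the shared axis is conserved.
Moments of inertia: I_A = (99.1)(0.132)² = 1.727 kg·m²; I_B = ½(175)(0.0958)² = 0.8030 kg·m².
Taking A's sense as positive: L = (1.727)(11.8) + (0.8030)(14.7) = 32.18 kg·m²·rad/s.
Combined I = 1.727 + 0.8030 = 2.530 kg·m².
ω_f = L / I = 32.18 / 2.530 = 12.72 rad/s.

|ω_f| ≈ 12.7 rad/s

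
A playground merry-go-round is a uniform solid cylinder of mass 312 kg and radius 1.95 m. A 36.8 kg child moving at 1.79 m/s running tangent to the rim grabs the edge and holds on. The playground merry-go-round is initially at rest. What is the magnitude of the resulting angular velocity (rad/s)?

The axle reaction passes through the axle and exerts no torque about it; angular momentum about the axle is conserved through the impact.
I_p = ½(312)(1.95)² = 593.2 kg·m². Taking the sense of the child's angular momentum as positive, L_{child} = m v R = (36.8)(1.79)(1.95) = 128.5 kg·m²/s.
L_i = 0 + 128.5 = 128.5 kg·m²/s.
After sticking, I_f = I_p + m R² = 593.2 + (36.8)(1.95)² = 733.1 kg·m².
ω_f = L_i / I_f = 128.5 / 733.1 = 0.1752 rad/s.

|ω_f| ≈ 0.175 rad/s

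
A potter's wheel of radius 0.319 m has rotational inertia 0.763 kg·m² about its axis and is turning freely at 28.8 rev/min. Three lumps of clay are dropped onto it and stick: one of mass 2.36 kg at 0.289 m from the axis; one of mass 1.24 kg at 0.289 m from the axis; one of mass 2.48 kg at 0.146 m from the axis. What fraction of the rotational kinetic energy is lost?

fraction ≈ 0.317

No external torque acts about the axis; L_before = L_after.
Added inertia Σmr² = (2.36)(0.289)² + (1.24)(0.289)² + (2.48)(0.146)² = 0.3535 kg·m²; I_f = 0.7630 + 0.3535 = 1.117 kg·m².
ω_f = I_p ω_i / I_f = (0.7630)(28.8) / 1.117 = 19.68 rpm.
KE_i = ½(0.7630)(3.016 rad/s)² = 3.470 J; KE_f = ½(1.117)(2.061)² = 2.371 J.
Fraction lost = 0.3166.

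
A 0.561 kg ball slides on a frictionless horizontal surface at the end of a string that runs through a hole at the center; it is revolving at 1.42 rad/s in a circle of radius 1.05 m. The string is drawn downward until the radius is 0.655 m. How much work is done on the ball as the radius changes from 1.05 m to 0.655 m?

The constraining force is radial, so m r² ω about the center is conserved.
ω₂ = ω₁ (r₁/r₂)² = (1.42)(1.05/0.655)² = 3.649 rad/s.
W = ΔKE = ½m(v₂² − v₁²) = 0.9789 J.

W ≈ 0.979 J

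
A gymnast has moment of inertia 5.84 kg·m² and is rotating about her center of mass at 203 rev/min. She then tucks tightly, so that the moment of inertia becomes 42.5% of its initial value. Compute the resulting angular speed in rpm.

No external torque acts about the spin axis, so angular momentum is conserved.
I₂ = 0.425 × 5.84 = 2.482 kg·m².
ω₂ = I₁ω₁ / I₂ = (5.840)(203 rpm) / (2.482) = 477.6 rpm.

ω₂ ≈ 478 rpm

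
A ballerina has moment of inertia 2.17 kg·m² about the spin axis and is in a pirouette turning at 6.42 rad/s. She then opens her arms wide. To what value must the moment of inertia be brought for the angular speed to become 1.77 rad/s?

No external torque acts about the spin axis, so angular momentum is conserved.
I₂ = I₁ω₁ / ω₂ = (2.17)(6.42) / (1.77) = 7.871 kg·m².

I₂ ≈ 7.87 kg·m²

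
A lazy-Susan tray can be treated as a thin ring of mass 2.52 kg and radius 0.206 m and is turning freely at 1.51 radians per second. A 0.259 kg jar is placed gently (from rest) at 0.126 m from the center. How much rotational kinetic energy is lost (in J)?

energy lost ≈ 0.00451 J

The added mass arrives with no angular momentum about the center, and any external torque about the center is negligible, so the system's angular momentum is conserved.
I_p = (2.52)(0.206)² = 0.1069 kg·m².
Added inertia Σmr² = (0.259)(0.126)² = 0.004112 kg·m²; I_f = 0.1069 + 0.004112 = 0.1111 kg·m².
ω_f = I_p ω_i / I_f = (0.1069)(1.51) / 0.1111 = 1.454 rad/s.
KE_i = ½(0.1069)(1.510 rad/s)² = 0.1219 J; KE_f = ½(0.1111)(1.454)² = 0.1174 J.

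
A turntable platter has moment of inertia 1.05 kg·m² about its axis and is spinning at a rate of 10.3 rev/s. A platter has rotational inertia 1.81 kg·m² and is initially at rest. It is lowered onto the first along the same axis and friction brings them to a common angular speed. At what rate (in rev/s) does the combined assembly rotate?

No external torque acts about the common axis, so total angular momentum is conserved.
Taking A's sense as positive: L = (1.050)(10.3) = 10.82 kg·m²·rev/s.
Combined I = 1.050 + 1.810 = 2.860 kg·m².
ω_f = L / I = 10.82 / 2.860 = 3.781 rev/s.

|ω_f| ≈ 3.78 rev/s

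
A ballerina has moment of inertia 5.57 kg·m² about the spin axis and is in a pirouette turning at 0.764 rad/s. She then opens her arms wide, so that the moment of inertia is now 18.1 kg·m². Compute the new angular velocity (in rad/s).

ω₂ ≈ 0.235 rad/s

No external torque acts about the spin axis, so angular momentum is conserved.
ω₂ = I₁ω₁ / I₂ = (5.570)(0.764 rad/s) / (18.10) = 0.2351 rad/s.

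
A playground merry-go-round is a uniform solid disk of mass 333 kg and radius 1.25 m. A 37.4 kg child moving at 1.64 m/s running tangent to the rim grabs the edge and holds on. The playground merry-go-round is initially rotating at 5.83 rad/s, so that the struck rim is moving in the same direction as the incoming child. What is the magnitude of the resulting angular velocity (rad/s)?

|ω_f| ≈ 5.00 rad/s

About the axle the impulsive forces during the collision are internal, so angular momentum about that axis is conserved.
I_p = ½(333)(1.25)² = 260.2 kg·m². Taking the sense of the child's angular momentum as positive, L_{child} = m v R = (37.4)(1.64)(1.25) = 76.67 kg·m²/s.
L_i = +I_p ω_p + m v R = +(260.2)(5.83) + 76.67 = 1593 kg·m²/s.
After sticking, I_f = I_p + m R² = 260.2 + (37.4)(1.25)² = 318.6 kg·m².
ω_f = L_i / I_f = 1593 / 318.6 = 5.001 rad/s.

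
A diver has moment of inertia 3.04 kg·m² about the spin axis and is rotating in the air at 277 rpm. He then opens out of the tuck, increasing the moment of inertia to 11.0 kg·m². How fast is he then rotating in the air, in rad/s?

ω₂ ≈ 8.02 rad/s

No external torque acts about the spin axis, so angular momentum is conserved.
ω₂ = I₁ω₁ / I₂ = (3.040)(277 rpm) / (11.00) = 76.55 rpm = 8.017 rad/s.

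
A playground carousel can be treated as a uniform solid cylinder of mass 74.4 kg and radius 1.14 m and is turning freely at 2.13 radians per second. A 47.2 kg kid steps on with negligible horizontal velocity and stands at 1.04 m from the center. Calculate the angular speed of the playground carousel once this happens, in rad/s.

No external torque acts about the center; L_before = L_after.
I_p = ½(74.4)(1.14)² = 48.35 kg·m².
Added inertia Σmr² = (47.2)(1.04)² = 51.05 kg·m²; I_f = 48.35 + 51.05 = 99.40 kg·m².
ω_f = I_p ω_i / I_f = (48.35)(2.13) / 99.40 = 1.036 rad/s.

ω_f ≈ 1.04 rad/s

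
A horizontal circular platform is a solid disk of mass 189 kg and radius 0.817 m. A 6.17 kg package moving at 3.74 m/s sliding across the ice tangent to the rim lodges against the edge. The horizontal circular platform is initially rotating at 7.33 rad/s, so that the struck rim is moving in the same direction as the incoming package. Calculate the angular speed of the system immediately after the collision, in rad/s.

The axle reaction passes through the central axle and exerts no torque about it; angular momentum about the central axle is conserved through the impact.
I_p = ½(189)(0.817)² = 63.08 kg·m². Taking the sense of the package's angular momentum as positive, L_{package} = m v R = (6.17)(3.74)(0.817) = 18.85 kg·m²/s.
L_i = +I_p ω_p + m v R = +(63.08)(7.33) + 18.85 = 481.2 kg·m²/s.
After sticking, I_f = I_p + m R² = 63.08 + (6.17)(0.817)² = 67.20 kg·m².
ω_f = L_i / I_f = 481.2 / 67.20 = 7.161 rad/s.

|ω_f| ≈ 7.16 rad/s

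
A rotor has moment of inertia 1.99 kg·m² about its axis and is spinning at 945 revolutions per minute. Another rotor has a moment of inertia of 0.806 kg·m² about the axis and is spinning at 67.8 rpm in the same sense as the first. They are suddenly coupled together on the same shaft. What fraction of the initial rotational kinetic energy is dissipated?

fraction ≈ 0.248

The coupling torques are internal; angular momentum about the shared axis is conserved.
Taking A's sense as positive: L = (1.990)(945) + (0.8060)(67.8) = 1935 kg·m²·rpm.
Combined I = 1.990 + 0.8060 = 2.796 kg·m².
ω_f = L / I = 1935 / 2.796 = 692.1 rpm.
KE_i = ½ΣIω² = 9764 J; KE_f = ½(2.796)(72.48)² = 7344 J.
Fraction dissipated = (KE_i − KE_f)/KE_i = 0.2479.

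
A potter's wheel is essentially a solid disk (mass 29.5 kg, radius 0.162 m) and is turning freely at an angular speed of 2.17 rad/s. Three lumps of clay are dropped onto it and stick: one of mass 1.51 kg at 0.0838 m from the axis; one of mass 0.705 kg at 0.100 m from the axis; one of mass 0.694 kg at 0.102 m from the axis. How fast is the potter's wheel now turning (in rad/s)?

No external torque acts about the axis; L_before = L_after.
I_p = ½(29.5)(0.162)² = 0.3871 kg·m².
Added inertia Σmr² = (1.51)(0.0838)² + (0.705)(0.100)² + (0.694)(0.102)² = 0.02487 kg·m²; I_f = 0.3871 + 0.02487 = 0.4120 kg·m².
ω_f = I_p ω_i / I_f = (0.3871)(2.17) / 0.4120 = 2.039 rad/s.

ω_f ≈ 2.04 rad/s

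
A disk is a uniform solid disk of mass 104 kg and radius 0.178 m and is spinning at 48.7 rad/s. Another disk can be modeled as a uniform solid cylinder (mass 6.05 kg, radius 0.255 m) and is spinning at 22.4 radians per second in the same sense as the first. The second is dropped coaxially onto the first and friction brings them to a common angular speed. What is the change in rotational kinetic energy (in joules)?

No external torque acts about the common axis, so total angular momentum is conserved.
Moments of inertia: I_A = ½(104)(0.178)² = 1.648 kg·m²; I_B = ½(6.05)(0.255)² = 0.1967 kg·m².
Taking A's sense as positive: L = (1.648)(48.7) + (0.1967)(22.4) = 84.64 kg·m²·rad/s.
Combined I = 1.648 + 0.1967 = 1.844 kg·m².
ω_f = L / I = 84.64 / 1.844 = 45.89 rad/s.
KE_i = ½ΣIω² = 2003 J; KE_f = ½(1.844)(45.89)² = 1942 J.

ΔKE ≈ -60.8 J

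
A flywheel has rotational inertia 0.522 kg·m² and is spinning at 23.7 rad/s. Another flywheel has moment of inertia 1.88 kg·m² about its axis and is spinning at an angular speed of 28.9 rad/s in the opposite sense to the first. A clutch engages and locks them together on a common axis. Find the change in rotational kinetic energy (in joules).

No external torque acts about the common axis, so total angular momentum is conserved.
Taking A's sense as positive: L = (0.5220)(23.7) − (1.880)(28.9) = -41.96 kg·m²·rad/s.
Combined I = 0.5220 + 1.880 = 2.402 kg·m².
ω_f = L / I = -41.96 / 2.402 = -17.47 rad/s.
KE_i = ½ΣIω² = 931.7 J; KE_f = ½(2.402)(17.47)² = 366.5 J.

ΔKE ≈ -565 J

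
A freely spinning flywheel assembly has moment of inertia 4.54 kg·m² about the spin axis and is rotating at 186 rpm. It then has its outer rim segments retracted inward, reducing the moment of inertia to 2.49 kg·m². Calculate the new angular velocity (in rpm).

No external torque acts about the spin axis, so angular momentum is conserved.
ω₂ = I₁ω₁ / I₂ = (4.540)(186 rpm) / (2.490) = 339.1 rpm.

ω₂ ≈ 339 rpm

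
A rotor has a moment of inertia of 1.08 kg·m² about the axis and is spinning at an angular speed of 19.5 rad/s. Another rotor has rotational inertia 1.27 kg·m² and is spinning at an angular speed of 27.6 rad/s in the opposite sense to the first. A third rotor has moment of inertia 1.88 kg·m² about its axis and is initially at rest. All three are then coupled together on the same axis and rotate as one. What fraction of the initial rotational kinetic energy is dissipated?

No external torque acts about the common axis, so total angular momentum is conserved.
Taking A's sense as positive: L = (1.080)(19.5) − (1.270)(27.6) = -13.99 kg·m²·rad/s.
Combined I = 1.080 + 1.270 + 1.880 = 4.230 kg·m².
ω_f = L / I = -13.99 / 4.230 = -3.308 rad/s.
KE_i = ½ΣIω² = 689.1 J; KE_f = ½(4.230)(3.308)² = 23.14 J.
Fraction dissipated = (KE_i − KE_f)/KE_i = 0.9664.

fraction ≈ 0.966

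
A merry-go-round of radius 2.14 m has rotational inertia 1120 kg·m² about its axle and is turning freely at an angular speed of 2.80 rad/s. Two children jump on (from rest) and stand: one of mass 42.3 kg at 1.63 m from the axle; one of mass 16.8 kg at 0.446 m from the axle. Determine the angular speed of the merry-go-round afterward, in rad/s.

ω_f ≈ 2.54 rad/s

No external torque acts about the axle; L_before = L_after.
Added inertia Σmr² = (42.3)(1.63)² + (16.8)(0.446)² = 115.7 kg·m²; I_f = 1120 + 115.7 = 1236 kg·m².
ω_f = I_p ω_i / I_f = (1120)(2.80) / 1236 = 2.538 rad/s.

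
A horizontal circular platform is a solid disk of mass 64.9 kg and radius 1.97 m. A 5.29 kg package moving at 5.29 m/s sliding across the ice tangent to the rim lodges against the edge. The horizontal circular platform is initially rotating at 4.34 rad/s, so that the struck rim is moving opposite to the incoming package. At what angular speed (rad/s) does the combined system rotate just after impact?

|ω_f| ≈ 3.36 rad/s

About the central axle the impulsive forces during the collision are internal, so angular momentum about that axis is conserved.
I_p = ½(64.9)(1.97)² = 125.9 kg·m². Taking the sense of the package's angular momentum as positive, L_{package} = m v R = (5.29)(5.29)(1.97) = 55.13 kg·m²/s.
L_i = −I_p ω_p + m v R = −(125.9)(4.34) + 55.13 = -491.4 kg·m²/s.
After sticking, I_f = I_p + m R² = 125.9 + (5.29)(1.97)² = 146.5 kg·m².
ω_f = L_i / I_f = -491.4 / 146.5 = -3.355 rad/s.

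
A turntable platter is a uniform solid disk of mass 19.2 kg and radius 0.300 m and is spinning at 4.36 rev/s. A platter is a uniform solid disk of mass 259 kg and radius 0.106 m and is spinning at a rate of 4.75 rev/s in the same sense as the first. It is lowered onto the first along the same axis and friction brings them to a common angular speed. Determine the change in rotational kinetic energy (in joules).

ΔKE ≈ -1.63 J

No external torque acts about the common axis, so total angular momentum is conserved.
Moments of inertia: I_A = ½(19.2)(0.300)² = 0.8640 kg·m²; I_B = ½(259)(0.106)² = 1.455 kg·m².
Taking A's sense as positive: L = (0.8640)(4.36) + (1.455)(4.75) = 10.68 kg·m²·rev/s.
Combined I = 0.8640 + 1.455 = 2.319 kg·m².
ω_f = L / I = 10.68 / 2.319 = 4.605 rev/s.
KE_i = ½ΣIω² = 972.2 J; KE_f = ½(2.319)(28.93)² = 970.6 J.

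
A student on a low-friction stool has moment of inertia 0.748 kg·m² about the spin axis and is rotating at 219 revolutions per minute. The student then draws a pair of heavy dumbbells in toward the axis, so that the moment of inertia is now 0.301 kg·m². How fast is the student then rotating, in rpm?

ω₂ ≈ 544 rpm

With no external torque about the axis, L is conserved: I₁ω₁ = I₂ω₂.
ω₂ = I₁ω₁ / I₂ = (0.7480)(219 rpm) / (0.3010) = 544.2 rpm.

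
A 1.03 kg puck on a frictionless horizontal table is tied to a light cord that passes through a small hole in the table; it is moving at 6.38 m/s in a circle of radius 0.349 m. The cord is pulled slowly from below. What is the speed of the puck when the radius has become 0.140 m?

The only horizontal force on the mass is along the cord (radial), so it exerts no torque about the hole and angular momentum m v r is conserved.
v₂ = v₁ r₁ / r₂ = (6.38)(0.349) / (0.140) = 15.90 m/s.

v₂ ≈ 15.9 m/s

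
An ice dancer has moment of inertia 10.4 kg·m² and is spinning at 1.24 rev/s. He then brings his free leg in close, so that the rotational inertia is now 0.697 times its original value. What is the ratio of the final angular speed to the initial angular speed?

With no external torque about the axis, L is conserved: I₁ω₁ = I₂ω₂.
I₂ = 0.697 × 10.4 = 7.249 kg·m².
ω₂/ω₁ = I₁/I₂ = 10.40 / 7.249 = 1.435.

ω₂/ω₁ ≈ 1.43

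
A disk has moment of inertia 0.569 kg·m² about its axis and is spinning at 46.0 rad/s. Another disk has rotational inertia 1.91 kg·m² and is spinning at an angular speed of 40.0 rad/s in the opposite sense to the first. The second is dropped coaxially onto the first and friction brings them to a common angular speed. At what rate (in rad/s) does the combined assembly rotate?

No external torque acts about the common axis, so total angular momentum is conserved.
Taking A's sense as positive: L = (0.5690)(46.0) − (1.910)(40.0) = -50.23 kg·m²·rad/s.
Combined I = 0.5690 + 1.910 = 2.479 kg·m².
ω_f = L / I = -50.23 / 2.479 = -20.26 rad/s.

|ω_f| ≈ 20.3 rad/s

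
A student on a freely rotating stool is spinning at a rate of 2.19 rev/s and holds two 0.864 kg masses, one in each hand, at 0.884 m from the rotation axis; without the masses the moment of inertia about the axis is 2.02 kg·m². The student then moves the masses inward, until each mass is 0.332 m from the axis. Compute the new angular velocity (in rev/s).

ω₂ ≈ 3.34 rev/s

No external torque acts about the spin axis, so angular momentum is conserved.
I₁ = 2.02 + 2(0.864)(0.884)² = 3.370 kg·m²; I₂ = 2.02 + 2(0.864)(0.332)² = 2.210 kg·m².
ω₂ = I₁ω₁ / I₂ = (3.370)(2.19 rev/s) / (2.210) = 3.339 rev/s.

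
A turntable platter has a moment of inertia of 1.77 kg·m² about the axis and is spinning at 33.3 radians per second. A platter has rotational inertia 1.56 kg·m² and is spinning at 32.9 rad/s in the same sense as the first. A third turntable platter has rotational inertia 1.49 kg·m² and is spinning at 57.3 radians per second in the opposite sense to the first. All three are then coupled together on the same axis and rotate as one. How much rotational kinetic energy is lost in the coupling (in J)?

ΔKE lost ≈ 4210 J

The coupling torques are internal; angular momentum about the shared axis is conserved.
Taking A's sense as positive: L = (1.770)(33.3) + (1.560)(32.9) − (1.490)(57.3) = 24.89 kg·m²·rad/s.
Combined I = 1.770 + 1.560 + 1.490 = 4.820 kg·m².
ω_f = L / I = 24.89 / 4.820 = 5.163 rad/s.
KE_i = ½ΣIω² = 4272 J; KE_f = ½(4.820)(5.163)² = 64.25 J.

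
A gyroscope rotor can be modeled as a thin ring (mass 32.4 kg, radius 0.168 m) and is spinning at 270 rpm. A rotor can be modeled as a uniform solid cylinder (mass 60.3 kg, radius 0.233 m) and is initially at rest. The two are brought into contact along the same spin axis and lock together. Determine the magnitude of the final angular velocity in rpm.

|ω_f| ≈ 96.8 rpm

No external torque acts about the common axis, so total angular momentum is conserved.
Moments of inertia: I_A = (32.4)(0.168)² = 0.9145 kg·m²; I_B = ½(60.3)(0.233)² = 1.637 kg·m².
Taking A's sense as positive: L = (0.9145)(270) = 246.9 kg·m²·rpm.
Combined I = 0.9145 + 1.637 = 2.551 kg·m².
ω_f = L / I = 246.9 / 2.551 = 96.78 rpm.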